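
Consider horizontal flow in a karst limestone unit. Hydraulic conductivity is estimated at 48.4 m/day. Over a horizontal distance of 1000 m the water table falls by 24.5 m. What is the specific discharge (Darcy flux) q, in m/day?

1.19

Hydraulic gradient i = Δh / L = 24.5 / 1000 = 0.02450.
Specific discharge q = K · i = 48.40 × 0.02450 = 1.186 m/day.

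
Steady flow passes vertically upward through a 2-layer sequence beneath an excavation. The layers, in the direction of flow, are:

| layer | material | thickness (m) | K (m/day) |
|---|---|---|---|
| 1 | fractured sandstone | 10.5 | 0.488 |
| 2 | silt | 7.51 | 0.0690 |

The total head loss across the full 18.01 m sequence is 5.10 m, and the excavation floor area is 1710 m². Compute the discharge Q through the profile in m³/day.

Flow is perpendicular to layering, so the layers act in series and the equivalent K is the thickness-weighted harmonic mean.
Total thickness L = 10.5 + 7.51 = 18.01 m.
Σ(b_i/K_i) = 10.5/0.488 + 7.51/0.0690 = 130.4 d.
K_eq = L / Σ(b_i/K_i) = 18.01 / 130.4 = 0.1382 m/day.
Q = K_eq · A · (Δh/L) = 0.1382 × 1710 × (5.10/18.01) = 66.90 m³/day.

66.9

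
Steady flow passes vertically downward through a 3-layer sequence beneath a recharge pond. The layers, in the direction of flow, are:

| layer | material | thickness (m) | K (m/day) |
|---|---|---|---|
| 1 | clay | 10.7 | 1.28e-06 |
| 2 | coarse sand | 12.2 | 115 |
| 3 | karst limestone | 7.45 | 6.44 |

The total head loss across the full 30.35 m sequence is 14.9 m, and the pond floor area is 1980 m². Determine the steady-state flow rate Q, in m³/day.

Flow is perpendicular to layering, so the layers act in series and the equivalent K is the thickness-weighted harmonic mean.
Total thickness L = 10.7 + 12.2 + 7.45 = 30.35 m.
Σ(b_i/K_i) = 10.7/1.28e-06 + 12.2/115 + 7.45/6.44 = 8.359e+06 d.
K_eq = L / Σ(b_i/K_i) = 30.35 / 8.359e+06 = 3.631e-06 m/day.
Q = K_eq · A · (Δh/L) = 3.631e-06 × 1980 × (14.9/30.35) = 0.003529 m³/day.

0.00353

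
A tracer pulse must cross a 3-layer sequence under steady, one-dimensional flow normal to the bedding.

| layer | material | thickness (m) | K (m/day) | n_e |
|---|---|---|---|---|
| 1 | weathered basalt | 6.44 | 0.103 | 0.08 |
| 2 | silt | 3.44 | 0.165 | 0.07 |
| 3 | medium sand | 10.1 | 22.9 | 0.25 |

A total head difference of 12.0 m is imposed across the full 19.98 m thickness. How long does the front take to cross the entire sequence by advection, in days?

22.9

With flow normal to the layers, continuity requires the same specific discharge q through every layer.
Σ(b_i/K_i) = 6.44/0.103 + 3.44/0.165 + 10.1/22.9 = 83.81 d.
q = Δh / Σ(b_i/K_i) = 12.0 / 83.81 = 0.1432 m/day.
In each layer the seepage velocity is v_i = q/n_i, so the layer transit time is t_i = b_i·n_i / q:
  layer 1 (weathered basalt): t_1 = 6.44 × 0.08 / 0.1432 = 3.598 d
  layer 2 (silt): t_2 = 3.44 × 0.07 / 0.1432 = 1.682 d
  layer 3 (medium sand): t_3 = 10.1 × 0.25 / 0.1432 = 17.64 d
Total t = Σ t_i = 22.92 days.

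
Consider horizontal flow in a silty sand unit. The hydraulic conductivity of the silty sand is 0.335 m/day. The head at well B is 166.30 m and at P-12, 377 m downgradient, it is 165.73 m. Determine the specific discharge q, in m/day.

Hydraulic gradient i = (166.30 − 165.73) / 377 = 0.57 / 377 = 0.001512.
Specific discharge q = K · i = 0.3350 × 0.001512 = 0.0005065 m/day.

0.000506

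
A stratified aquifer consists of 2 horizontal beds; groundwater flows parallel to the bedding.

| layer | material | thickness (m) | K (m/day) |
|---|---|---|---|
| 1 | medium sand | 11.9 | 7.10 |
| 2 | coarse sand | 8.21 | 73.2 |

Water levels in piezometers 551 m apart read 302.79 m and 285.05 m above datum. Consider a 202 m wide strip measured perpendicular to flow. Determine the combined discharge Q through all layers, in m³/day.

4460

Flow is parallel to layering, so each bed carries its own Darcy discharge and the transmissivities add.
Σ(K_i·b_i) = 7.10×11.9 + 73.2×8.21 = 685.5 m²/day.
Hydraulic gradient i = (302.79 − 285.05) / 551 = 17.74 / 551 = 0.03220.
Q = Σ(K_i·b_i) · W · i = 685.5 × 202 × 0.03220 = 4458 m³/day.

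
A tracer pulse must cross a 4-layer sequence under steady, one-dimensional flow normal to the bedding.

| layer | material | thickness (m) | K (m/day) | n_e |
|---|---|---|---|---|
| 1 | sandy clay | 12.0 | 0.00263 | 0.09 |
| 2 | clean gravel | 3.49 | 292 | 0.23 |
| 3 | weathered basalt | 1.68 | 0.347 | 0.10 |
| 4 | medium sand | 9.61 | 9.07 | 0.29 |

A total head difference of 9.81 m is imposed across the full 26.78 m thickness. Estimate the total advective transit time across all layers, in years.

With flow normal to the layers, continuity requires the same specific discharge q through every layer.
Σ(b_i/K_i) = 12.0/0.00263 + 3.49/292 + 1.68/0.347 + 9.61/9.07 = 4569 d.
q = Δh / Σ(b_i/K_i) = 9.81 / 4569 = 0.002147 m/day.
In each layer the seepage velocity is v_i = q/n_i, so the layer transit time is t_i = b_i·n_i / q:
  layer 1 (sandy clay): t_1 = 12.0 × 0.09 / 0.002147 = 503.0 d
  layer 2 (clean gravel): t_2 = 3.49 × 0.23 / 0.002147 = 373.8 d
  layer 3 (weathered basalt): t_3 = 1.68 × 0.10 / 0.002147 = 78.24 d
  layer 4 (medium sand): t_4 = 9.61 × 0.29 / 0.002147 = 1298 d
Total t = Σ t_i = 2253 days = 6.168 years.

6.17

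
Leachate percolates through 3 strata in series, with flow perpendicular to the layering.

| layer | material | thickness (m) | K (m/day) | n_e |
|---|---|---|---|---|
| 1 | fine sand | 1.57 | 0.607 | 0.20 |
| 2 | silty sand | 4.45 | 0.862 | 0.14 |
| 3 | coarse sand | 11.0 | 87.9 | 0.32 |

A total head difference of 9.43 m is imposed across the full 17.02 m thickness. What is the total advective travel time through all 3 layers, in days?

3.72

With flow normal to the layers, continuity requires the same specific discharge q through every layer.
Σ(b_i/K_i) = 1.57/0.607 + 4.45/0.862 + 11.0/87.9 = 7.874 d.
q = Δh / Σ(b_i/K_i) = 9.43 / 7.874 = 1.198 m/day.
In each layer the seepage velocity is v_i = q/n_i, so the layer transit time is t_i = b_i·n_i / q:
  layer 1 (fine sand): t_1 = 1.57 × 0.20 / 1.198 = 0.2622 d
  layer 2 (silty sand): t_2 = 4.45 × 0.14 / 1.198 = 0.5202 d
  layer 3 (coarse sand): t_3 = 11.0 × 0.32 / 1.198 = 2.939 d
Total t = Σ t_i = 3.722 days.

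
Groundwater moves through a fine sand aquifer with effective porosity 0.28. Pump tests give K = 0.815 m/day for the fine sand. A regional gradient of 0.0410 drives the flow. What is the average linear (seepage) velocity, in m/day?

0.119

Hydraulic gradient i = 0.0410.
Darcy flux q = K · i = 0.8150 × 0.04100 = 0.03342 m/day.
Seepage velocity v = q / n_e = 0.03342 / 0.28 = 0.1193 m/day.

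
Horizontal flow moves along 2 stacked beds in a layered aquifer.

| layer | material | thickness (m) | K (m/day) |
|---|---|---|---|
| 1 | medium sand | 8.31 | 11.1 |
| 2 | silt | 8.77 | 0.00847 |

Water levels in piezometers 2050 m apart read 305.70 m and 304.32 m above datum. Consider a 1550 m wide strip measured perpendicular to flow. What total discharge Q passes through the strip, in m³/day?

Flow is parallel to layering, so each bed carries its own Darcy discharge and the transmissivities add.
Σ(K_i·b_i) = 11.1×8.31 + 0.00847×8.77 = 92.32 m²/day.
Hydraulic gradient i = (305.70 − 304.32) / 2050 = 1.38 / 2050 = 0.0006732.
Q = Σ(K_i·b_i) · W · i = 92.32 × 1550 × 0.0006732 = 96.32 m³/day.

96.3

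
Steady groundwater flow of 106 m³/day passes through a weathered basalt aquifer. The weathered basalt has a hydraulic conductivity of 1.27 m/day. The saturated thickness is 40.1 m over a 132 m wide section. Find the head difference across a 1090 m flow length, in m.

Cross-sectional area A = 132 × 40.1 = 5293 m².
From Q = K·A·i, i = Q / (K·A) = 106 / (1.270 × 5293) = 0.01577.
Head loss Δh = i · L = 0.01577 × 1090 = 17.19 m.

17.2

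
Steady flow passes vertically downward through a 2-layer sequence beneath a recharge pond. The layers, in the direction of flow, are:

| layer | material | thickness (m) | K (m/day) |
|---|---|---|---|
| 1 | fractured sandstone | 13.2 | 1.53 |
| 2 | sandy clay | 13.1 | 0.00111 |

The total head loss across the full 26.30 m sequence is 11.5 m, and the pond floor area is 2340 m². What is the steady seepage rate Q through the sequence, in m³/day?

Flow is perpendicular to layering, so the layers act in series and the equivalent K is the thickness-weighted harmonic mean.
Total thickness L = 13.2 + 13.1 = 26.30 m.
Σ(b_i/K_i) = 13.2/1.53 + 13.1/0.00111 = 11810 d.
K_eq = L / Σ(b_i/K_i) = 26.30 / 11810 = 0.002227 m/day.
Q = K_eq · A · (Δh/L) = 0.002227 × 2340 × (11.5/26.30) = 2.278 m³/day.

2.28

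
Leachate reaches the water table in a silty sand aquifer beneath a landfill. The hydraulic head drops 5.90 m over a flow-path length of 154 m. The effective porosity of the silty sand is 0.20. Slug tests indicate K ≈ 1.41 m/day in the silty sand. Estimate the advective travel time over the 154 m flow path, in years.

Hydraulic gradient i = Δh / L = 5.90 / 154 = 0.03831.
Darcy flux q = K · i = 1.410 × 0.03831 = 0.05402 m/day.
Seepage velocity v = q / n_e = 0.05402 / 0.20 = 0.2701 m/day.
Travel time t = L / v = 154 / 0.2701 = 570.2 days = 1.561 years.

1.56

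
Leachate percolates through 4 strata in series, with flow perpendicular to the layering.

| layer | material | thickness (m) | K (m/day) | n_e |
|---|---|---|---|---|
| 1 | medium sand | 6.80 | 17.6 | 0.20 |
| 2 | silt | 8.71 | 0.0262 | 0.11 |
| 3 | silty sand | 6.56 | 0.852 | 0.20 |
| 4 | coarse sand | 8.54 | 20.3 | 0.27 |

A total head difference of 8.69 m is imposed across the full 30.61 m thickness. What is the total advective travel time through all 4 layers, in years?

With flow normal to the layers, continuity requires the same specific discharge q through every layer.
Σ(b_i/K_i) = 6.80/17.6 + 8.71/0.0262 + 6.56/0.852 + 8.54/20.3 = 340.9 d.
q = Δh / Σ(b_i/K_i) = 8.69 / 340.9 = 0.02549 m/day.
In each layer the seepage velocity is v_i = q/n_i, so the layer transit time is t_i = b_i·n_i / q:
  layer 1 (medium sand): t_1 = 6.80 × 0.20 / 0.02549 = 53.36 d
  layer 2 (silt): t_2 = 8.71 × 0.11 / 0.02549 = 37.59 d
  layer 3 (silty sand): t_3 = 6.56 × 0.20 / 0.02549 = 51.48 d
  layer 4 (coarse sand): t_4 = 8.54 × 0.27 / 0.02549 = 90.47 d
Total t = Σ t_i = 232.9 days = 0.6376 years.

0.638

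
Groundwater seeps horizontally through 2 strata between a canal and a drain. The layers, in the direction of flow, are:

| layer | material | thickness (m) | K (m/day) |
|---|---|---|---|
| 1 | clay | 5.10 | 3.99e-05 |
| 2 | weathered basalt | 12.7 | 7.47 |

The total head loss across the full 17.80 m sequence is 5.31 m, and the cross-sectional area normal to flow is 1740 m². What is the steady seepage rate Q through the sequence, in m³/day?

0.0723

Flow is perpendicular to layering, so the layers act in series and the equivalent K is the thickness-weighted harmonic mean.
Total thickness L = 5.10 + 12.7 = 17.80 m.
Σ(b_i/K_i) = 5.10/3.99e-05 + 12.7/7.47 = 1.278e+05 d.
K_eq = L / Σ(b_i/K_i) = 17.80 / 1.278e+05 = 0.0001393 m/day.
Q = K_eq · A · (Δh/L) = 0.0001393 × 1740 × (5.31/17.80) = 0.07228 m³/day.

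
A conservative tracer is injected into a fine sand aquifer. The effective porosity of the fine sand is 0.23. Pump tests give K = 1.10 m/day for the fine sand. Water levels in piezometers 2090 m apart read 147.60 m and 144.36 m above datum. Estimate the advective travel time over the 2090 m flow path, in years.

Hydraulic gradient i = (147.60 − 144.36) / 2090 = 3.24 / 2090 = 0.001550.
Darcy flux q = K · i = 1.100 × 0.001550 = 0.001705 m/day.
Seepage velocity v = q / n_e = 0.001705 / 0.23 = 0.007414 m/day.
Travel time t = L / v = 2090 / 0.007414 = 2.819e+05 days = 771.8 years.

772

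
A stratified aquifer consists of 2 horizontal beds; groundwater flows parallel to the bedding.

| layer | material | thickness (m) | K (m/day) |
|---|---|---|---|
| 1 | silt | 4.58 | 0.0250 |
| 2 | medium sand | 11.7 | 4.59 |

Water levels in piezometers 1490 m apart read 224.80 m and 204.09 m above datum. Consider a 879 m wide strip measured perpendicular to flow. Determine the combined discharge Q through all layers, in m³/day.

Flow is parallel to layering, so each bed carries its own Darcy discharge and the transmissivities add.
Σ(K_i·b_i) = 0.0250×4.58 + 4.59×11.7 = 53.82 m²/day.
Hydraulic gradient i = (224.80 − 204.09) / 1490 = 20.71 / 1490 = 0.01390.
Q = Σ(K_i·b_i) · W · i = 53.82 × 879 × 0.01390 = 657.5 m³/day.

658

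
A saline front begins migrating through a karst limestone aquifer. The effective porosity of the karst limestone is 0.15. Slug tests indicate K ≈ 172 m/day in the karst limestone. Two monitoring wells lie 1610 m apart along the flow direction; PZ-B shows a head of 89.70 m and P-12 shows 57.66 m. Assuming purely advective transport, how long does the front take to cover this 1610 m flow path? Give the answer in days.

70.6

Hydraulic gradient i = (89.70 − 57.66) / 1610 = 32.04 / 1610 = 0.01990.
Darcy flux q = K · i = 172.0 × 0.01990 = 3.423 m/day.
Seepage velocity v = q / n_e = 3.423 / 0.15 = 22.82 m/day.
Travel time t = L / v = 1610 / 22.82 = 70.55 days.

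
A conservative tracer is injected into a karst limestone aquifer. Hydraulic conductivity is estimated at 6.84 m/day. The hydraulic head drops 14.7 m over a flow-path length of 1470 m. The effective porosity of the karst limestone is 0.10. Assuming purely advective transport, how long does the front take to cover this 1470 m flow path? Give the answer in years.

Hydraulic gradient i = Δh / L = 14.7 / 1470 = 0.01000.
Darcy flux q = K · i = 6.840 × 0.01000 = 0.06840 m/day.
Seepage velocity v = q / n_e = 0.06840 / 0.10 = 0.6840 m/day.
Travel time t = L / v = 1470 / 0.6840 = 2149 days = 5.884 years.

5.88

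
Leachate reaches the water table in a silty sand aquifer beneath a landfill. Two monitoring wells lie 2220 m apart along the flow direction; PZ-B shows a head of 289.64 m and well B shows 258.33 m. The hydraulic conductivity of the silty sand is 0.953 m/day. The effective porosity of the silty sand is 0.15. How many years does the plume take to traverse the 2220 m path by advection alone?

Hydraulic gradient i = (289.64 − 258.33) / 2220 = 31.31 / 2220 = 0.01410.
Darcy flux q = K · i = 0.9530 × 0.01410 = 0.01344 m/day.
Seepage velocity v = q / n_e = 0.01344 / 0.15 = 0.08960 m/day.
Travel time t = L / v = 2220 / 0.08960 = 24775 days = 67.83 years.

67.8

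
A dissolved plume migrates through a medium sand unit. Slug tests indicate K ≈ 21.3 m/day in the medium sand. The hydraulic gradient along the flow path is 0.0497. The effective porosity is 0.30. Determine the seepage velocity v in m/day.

3.53

Hydraulic gradient i = 0.0497.
Darcy flux q = K · i = 21.30 × 0.04970 = 1.059 m/day.
Seepage velocity v = q / n_e = 1.059 / 0.30 = 3.529 m/day.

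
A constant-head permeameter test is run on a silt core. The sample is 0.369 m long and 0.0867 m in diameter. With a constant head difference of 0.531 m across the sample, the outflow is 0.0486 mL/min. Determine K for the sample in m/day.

0.00824

Cross-sectional area A = π·(d/2)² = π × (0.0867/2)² = 0.005904 m².
Convert discharge: 0.0486 mL/min = 8.100e-10 m³/s.
Darcy's law rearranged: K = Q·L / (A·Δh) = 8.100e-10 × 0.369 / (0.005904 × 0.531) = 9.534e-08 m/s = 0.008238 m/day.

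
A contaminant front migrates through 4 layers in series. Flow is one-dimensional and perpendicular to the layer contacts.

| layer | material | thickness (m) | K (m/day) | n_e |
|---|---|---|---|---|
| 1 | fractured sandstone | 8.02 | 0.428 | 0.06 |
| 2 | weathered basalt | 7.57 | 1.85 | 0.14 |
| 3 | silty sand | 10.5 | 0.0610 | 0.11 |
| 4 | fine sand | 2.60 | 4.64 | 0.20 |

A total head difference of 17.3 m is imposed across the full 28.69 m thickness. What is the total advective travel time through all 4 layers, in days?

36.3

With flow normal to the layers, continuity requires the same specific discharge q through every layer.
Σ(b_i/K_i) = 8.02/0.428 + 7.57/1.85 + 10.5/0.0610 + 2.60/4.64 = 195.5 d.
q = Δh / Σ(b_i/K_i) = 17.3 / 195.5 = 0.08848 m/day.
In each layer the seepage velocity is v_i = q/n_i, so the layer transit time is t_i = b_i·n_i / q:
  layer 1 (fractured sandstone): t_1 = 8.02 × 0.06 / 0.08848 = 5.438 d
  layer 2 (weathered basalt): t_2 = 7.57 × 0.14 / 0.08848 = 11.98 d
  layer 3 (silty sand): t_3 = 10.5 × 0.11 / 0.08848 = 13.05 d
  layer 4 (fine sand): t_4 = 2.60 × 0.20 / 0.08848 = 5.877 d
Total t = Σ t_i = 36.35 days.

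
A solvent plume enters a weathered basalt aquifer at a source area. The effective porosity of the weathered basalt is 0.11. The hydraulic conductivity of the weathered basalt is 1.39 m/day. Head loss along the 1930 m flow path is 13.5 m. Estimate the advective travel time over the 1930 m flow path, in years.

59.8

Hydraulic gradient i = Δh / L = 13.5 / 1930 = 0.006995.
Darcy flux q = K · i = 1.390 × 0.006995 = 0.009723 m/day.
Seepage velocity v = q / n_e = 0.009723 / 0.11 = 0.08839 m/day.
Travel time t = L / v = 1930 / 0.08839 = 21835 days = 59.78 years.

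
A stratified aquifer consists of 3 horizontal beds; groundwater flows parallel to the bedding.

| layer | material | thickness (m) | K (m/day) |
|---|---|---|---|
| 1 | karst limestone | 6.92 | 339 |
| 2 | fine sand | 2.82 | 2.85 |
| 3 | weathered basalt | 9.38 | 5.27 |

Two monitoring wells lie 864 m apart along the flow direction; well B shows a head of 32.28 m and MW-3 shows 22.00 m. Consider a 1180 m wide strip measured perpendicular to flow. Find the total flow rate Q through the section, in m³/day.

Flow is parallel to layering, so each bed carries its own Darcy discharge and the transmissivities add.
Σ(K_i·b_i) = 339×6.92 + 2.85×2.82 + 5.27×9.38 = 2403 m²/day.
Hydraulic gradient i = (32.28 − 22.00) / 864 = 10.28 / 864 = 0.01190.
Q = Σ(K_i·b_i) · W · i = 2403 × 1180 × 0.01190 = 33743 m³/day.

33700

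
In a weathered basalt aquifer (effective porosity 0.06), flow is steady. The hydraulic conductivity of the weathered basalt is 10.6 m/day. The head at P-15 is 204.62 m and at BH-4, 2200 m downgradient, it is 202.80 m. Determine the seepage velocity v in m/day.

0.146

Hydraulic gradient i = (204.62 − 202.80) / 2200 = 1.82 / 2200 = 0.0008273.
Darcy flux q = K · i = 10.60 × 0.0008273 = 0.008769 m/day.
Seepage velocity v = q / n_e = 0.008769 / 0.06 = 0.1462 m/day.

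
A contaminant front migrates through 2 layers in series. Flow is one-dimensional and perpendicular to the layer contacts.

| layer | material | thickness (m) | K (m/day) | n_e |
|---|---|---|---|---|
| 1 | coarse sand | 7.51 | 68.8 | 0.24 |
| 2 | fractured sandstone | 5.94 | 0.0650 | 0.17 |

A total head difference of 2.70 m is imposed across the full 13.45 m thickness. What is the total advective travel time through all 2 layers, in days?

With flow normal to the layers, continuity requires the same specific discharge q through every layer.
Σ(b_i/K_i) = 7.51/68.8 + 5.94/0.0650 = 91.49 d.
q = Δh / Σ(b_i/K_i) = 2.70 / 91.49 = 0.02951 m/day.
In each layer the seepage velocity is v_i = q/n_i, so the layer transit time is t_i = b_i·n_i / q:
  layer 1 (coarse sand): t_1 = 7.51 × 0.24 / 0.02951 = 61.08 d
  layer 2 (fractured sandstone): t_2 = 5.94 × 0.17 / 0.02951 = 34.22 d
Total t = Σ t_i = 95.30 days.

95.3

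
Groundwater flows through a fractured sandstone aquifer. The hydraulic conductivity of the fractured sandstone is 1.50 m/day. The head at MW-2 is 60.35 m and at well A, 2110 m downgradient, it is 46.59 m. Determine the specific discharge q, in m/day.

0.00978

Hydraulic gradient i = (60.35 − 46.59) / 2110 = 13.76 / 2110 = 0.006521.
Specific discharge q = K · i = 1.500 × 0.006521 = 0.009782 m/day.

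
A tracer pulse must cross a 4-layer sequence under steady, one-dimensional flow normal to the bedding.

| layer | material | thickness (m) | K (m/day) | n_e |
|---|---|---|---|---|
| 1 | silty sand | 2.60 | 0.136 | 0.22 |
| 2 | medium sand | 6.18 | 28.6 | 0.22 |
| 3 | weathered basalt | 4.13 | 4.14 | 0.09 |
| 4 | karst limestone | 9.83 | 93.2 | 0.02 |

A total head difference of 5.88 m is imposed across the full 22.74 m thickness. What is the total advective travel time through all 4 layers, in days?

With flow normal to the layers, continuity requires the same specific discharge q through every layer.
Σ(b_i/K_i) = 2.60/0.136 + 6.18/28.6 + 4.13/4.14 + 9.83/93.2 = 20.44 d.
q = Δh / Σ(b_i/K_i) = 5.88 / 20.44 = 0.2877 m/day.
In each layer the seepage velocity is v_i = q/n_i, so the layer transit time is t_i = b_i·n_i / q:
  layer 1 (silty sand): t_1 = 2.60 × 0.22 / 0.2877 = 1.988 d
  layer 2 (medium sand): t_2 = 6.18 × 0.22 / 0.2877 = 4.725 d
  layer 3 (weathered basalt): t_3 = 4.13 × 0.09 / 0.2877 = 1.292 d
  layer 4 (karst limestone): t_4 = 9.83 × 0.02 / 0.2877 = 0.6833 d
Total t = Σ t_i = 8.689 days.

8.69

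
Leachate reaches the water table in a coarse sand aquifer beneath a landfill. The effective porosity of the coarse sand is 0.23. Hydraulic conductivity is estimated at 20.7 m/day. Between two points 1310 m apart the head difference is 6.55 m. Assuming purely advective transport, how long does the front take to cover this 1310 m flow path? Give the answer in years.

Hydraulic gradient i = Δh / L = 6.55 / 1310 = 0.005000.
Darcy flux q = K · i = 20.70 × 0.005000 = 0.1035 m/day.
Seepage velocity v = q / n_e = 0.1035 / 0.23 = 0.4500 m/day.
Travel time t = L / v = 1310 / 0.4500 = 2911 days = 7.970 years.

7.97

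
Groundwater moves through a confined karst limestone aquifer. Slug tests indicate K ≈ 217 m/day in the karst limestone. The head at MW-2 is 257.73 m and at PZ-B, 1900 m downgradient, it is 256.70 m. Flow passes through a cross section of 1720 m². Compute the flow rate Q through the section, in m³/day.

202

Hydraulic gradient i = (257.73 − 256.70) / 1900 = 1.03 / 1900 = 0.0005421.
Darcy's law: Q = K · A · i = 217.0 × 1720 × 0.0005421 = 202.3 m³/day.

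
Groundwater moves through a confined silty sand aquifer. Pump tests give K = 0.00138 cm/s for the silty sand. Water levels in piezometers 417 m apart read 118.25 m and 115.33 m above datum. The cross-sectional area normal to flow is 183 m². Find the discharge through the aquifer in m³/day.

Convert K: 0.00138 cm/s × 864 = 1.192 m/day.
Hydraulic gradient i = (118.25 − 115.33) / 417 = 2.92 / 417 = 0.007002.
Darcy's law: Q = K · A · i = 1.192 × 183.0 × 0.007002 = 1.528 m³/day.

1.53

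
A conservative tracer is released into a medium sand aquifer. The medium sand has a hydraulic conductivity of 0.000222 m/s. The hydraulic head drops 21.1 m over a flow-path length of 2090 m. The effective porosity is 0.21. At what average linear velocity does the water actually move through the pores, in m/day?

Convert K: 0.000222 m/s × 86400 = 19.18 m/day.
Hydraulic gradient i = Δh / L = 21.1 / 2090 = 0.01010.
Darcy flux q = K · i = 19.18 × 0.01010 = 0.1936 m/day.
Seepage velocity v = q / n_e = 0.1936 / 0.21 = 0.9221 m/day.

0.922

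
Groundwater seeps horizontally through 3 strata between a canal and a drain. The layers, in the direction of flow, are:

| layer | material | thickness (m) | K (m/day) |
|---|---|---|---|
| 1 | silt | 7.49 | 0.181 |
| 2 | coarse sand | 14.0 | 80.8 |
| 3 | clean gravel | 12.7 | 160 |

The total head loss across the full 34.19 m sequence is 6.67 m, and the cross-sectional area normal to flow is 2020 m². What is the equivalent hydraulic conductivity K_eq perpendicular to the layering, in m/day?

Flow is perpendicular to layering, so the layers act in series and the equivalent K is the thickness-weighted harmonic mean.
Total thickness L = 7.49 + 14.0 + 12.7 = 34.19 m.
Σ(b_i/K_i) = 7.49/0.181 + 14.0/80.8 + 12.7/160 = 41.63 d.
K_eq = L / Σ(b_i/K_i) = 34.19 / 41.63 = 0.8212 m/day.

0.821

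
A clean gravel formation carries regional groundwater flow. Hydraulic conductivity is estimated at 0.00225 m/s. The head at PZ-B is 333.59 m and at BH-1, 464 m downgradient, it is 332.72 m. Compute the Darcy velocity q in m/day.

0.364

Convert K: 0.00225 m/s × 86400 = 194.4 m/day.
Hydraulic gradient i = (333.59 − 332.72) / 464 = 0.87 / 464 = 0.001875.
Specific discharge q = K · i = 194.4 × 0.001875 = 0.3645 m/day.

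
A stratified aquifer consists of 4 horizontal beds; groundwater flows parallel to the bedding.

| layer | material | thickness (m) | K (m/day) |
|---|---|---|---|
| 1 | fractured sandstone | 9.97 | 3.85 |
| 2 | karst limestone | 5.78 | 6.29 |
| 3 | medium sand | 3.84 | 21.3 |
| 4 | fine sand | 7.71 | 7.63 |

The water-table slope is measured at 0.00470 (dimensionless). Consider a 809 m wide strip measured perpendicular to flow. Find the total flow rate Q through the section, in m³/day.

819

Flow is parallel to layering, so each bed carries its own Darcy discharge and the transmissivities add.
Σ(K_i·b_i) = 3.85×9.97 + 6.29×5.78 + 21.3×3.84 + 7.63×7.71 = 215.4 m²/day.
Hydraulic gradient i = 0.00470.
Q = Σ(K_i·b_i) · W · i = 215.4 × 809 × 0.004700 = 818.9 m³/day.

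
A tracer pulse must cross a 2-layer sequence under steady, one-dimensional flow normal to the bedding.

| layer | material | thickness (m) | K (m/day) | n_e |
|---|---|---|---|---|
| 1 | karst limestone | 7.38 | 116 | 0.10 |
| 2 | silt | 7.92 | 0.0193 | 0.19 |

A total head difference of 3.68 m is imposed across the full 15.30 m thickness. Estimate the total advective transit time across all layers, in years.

0.685

With flow normal to the layers, continuity requires the same specific discharge q through every layer.
Σ(b_i/K_i) = 7.38/116 + 7.92/0.0193 = 410.4 d.
q = Δh / Σ(b_i/K_i) = 3.68 / 410.4 = 0.008966 m/day.
In each layer the seepage velocity is v_i = q/n_i, so the layer transit time is t_i = b_i·n_i / q:
  layer 1 (karst limestone): t_1 = 7.38 × 0.10 / 0.008966 = 82.31 d
  layer 2 (silt): t_2 = 7.92 × 0.19 / 0.008966 = 167.8 d
Total t = Σ t_i = 250.1 days = 0.6848 years.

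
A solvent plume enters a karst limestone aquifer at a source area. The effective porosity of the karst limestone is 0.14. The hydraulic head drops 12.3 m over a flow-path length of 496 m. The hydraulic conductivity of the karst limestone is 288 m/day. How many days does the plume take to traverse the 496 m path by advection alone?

Hydraulic gradient i = Δh / L = 12.3 / 496 = 0.02480.
Darcy flux q = K · i = 288.0 × 0.02480 = 7.142 m/day.
Seepage velocity v = q / n_e = 7.142 / 0.14 = 51.01 m/day.
Travel time t = L / v = 496 / 51.01 = 9.723 days.

9.72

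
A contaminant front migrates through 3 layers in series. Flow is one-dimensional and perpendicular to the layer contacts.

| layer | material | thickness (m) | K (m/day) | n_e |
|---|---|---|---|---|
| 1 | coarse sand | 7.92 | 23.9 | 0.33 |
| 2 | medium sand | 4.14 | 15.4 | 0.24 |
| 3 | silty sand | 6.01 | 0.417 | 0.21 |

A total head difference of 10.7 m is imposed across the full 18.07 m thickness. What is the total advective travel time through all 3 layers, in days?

6.83

With flow normal to the layers, continuity requires the same specific discharge q through every layer.
Σ(b_i/K_i) = 7.92/23.9 + 4.14/15.4 + 6.01/0.417 = 15.01 d.
q = Δh / Σ(b_i/K_i) = 10.7 / 15.01 = 0.7127 m/day.
In each layer the seepage velocity is v_i = q/n_i, so the layer transit time is t_i = b_i·n_i / q:
  layer 1 (coarse sand): t_1 = 7.92 × 0.33 / 0.7127 = 3.667 d
  layer 2 (medium sand): t_2 = 4.14 × 0.24 / 0.7127 = 1.394 d
  layer 3 (silty sand): t_3 = 6.01 × 0.21 / 0.7127 = 1.771 d
Total t = Σ t_i = 6.832 days.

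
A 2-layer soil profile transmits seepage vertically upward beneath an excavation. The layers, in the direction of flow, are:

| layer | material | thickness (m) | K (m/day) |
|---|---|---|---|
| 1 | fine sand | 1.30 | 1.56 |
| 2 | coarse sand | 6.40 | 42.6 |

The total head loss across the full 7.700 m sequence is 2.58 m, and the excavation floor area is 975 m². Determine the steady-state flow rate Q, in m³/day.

2560

Flow is perpendicular to layering, so the layers act in series and the equivalent K is the thickness-weighted harmonic mean.
Total thickness L = 1.30 + 6.40 = 7.700 m.
Σ(b_i/K_i) = 1.30/1.56 + 6.40/42.6 = 0.9836 d.
K_eq = L / Σ(b_i/K_i) = 7.700 / 0.9836 = 7.829 m/day.
Q = K_eq · A · (Δh/L) = 7.829 × 975 × (2.58/7.700) = 2558 m³/day.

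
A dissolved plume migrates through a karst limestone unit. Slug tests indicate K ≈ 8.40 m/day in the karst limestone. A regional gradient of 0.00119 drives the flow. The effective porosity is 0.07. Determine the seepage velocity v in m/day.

0.143

Hydraulic gradient i = 0.00119.
Darcy flux q = K · i = 8.400 × 0.001190 = 0.009996 m/day.
Seepage velocity v = q / n_e = 0.009996 / 0.07 = 0.1428 m/day.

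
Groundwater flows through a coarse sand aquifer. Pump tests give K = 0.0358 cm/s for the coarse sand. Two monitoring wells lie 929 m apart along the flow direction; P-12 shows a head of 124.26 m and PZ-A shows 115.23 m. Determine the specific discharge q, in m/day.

Convert K: 0.0358 cm/s × 864 = 30.93 m/day.
Hydraulic gradient i = (124.26 − 115.23) / 929 = 9.03 / 929 = 0.009720.
Specific discharge q = K · i = 30.93 × 0.009720 = 0.3007 m/day.

0.301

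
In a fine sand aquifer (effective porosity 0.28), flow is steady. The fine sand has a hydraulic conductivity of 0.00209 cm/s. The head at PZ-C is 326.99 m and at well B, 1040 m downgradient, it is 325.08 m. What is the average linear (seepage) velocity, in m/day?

Convert K: 0.00209 cm/s × 864 = 1.806 m/day.
Hydraulic gradient i = (326.99 − 325.08) / 1040 = 1.91 / 1040 = 0.001837.
Darcy flux q = K · i = 1.806 × 0.001837 = 0.003316 m/day.
Seepage velocity v = q / n_e = 0.003316 / 0.28 = 0.01184 m/day.

0.0118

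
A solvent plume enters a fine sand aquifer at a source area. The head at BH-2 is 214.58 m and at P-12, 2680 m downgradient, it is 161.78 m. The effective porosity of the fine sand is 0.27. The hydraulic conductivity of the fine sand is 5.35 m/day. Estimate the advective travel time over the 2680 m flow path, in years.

18.8

Hydraulic gradient i = (214.58 − 161.78) / 2680 = 52.8 / 2680 = 0.01970.
Darcy flux q = K · i = 5.350 × 0.01970 = 0.1054 m/day.
Seepage velocity v = q / n_e = 0.1054 / 0.27 = 0.3904 m/day.
Travel time t = L / v = 2680 / 0.3904 = 6865 days = 18.80 years.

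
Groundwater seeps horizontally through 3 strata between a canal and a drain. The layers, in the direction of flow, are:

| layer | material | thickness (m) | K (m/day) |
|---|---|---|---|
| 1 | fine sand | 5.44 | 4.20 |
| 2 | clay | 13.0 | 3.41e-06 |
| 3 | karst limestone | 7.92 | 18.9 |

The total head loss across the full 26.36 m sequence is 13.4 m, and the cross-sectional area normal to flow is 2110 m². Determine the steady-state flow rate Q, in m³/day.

0.00742

Flow is perpendicular to layering, so the layers act in series and the equivalent K is the thickness-weighted harmonic mean.
Total thickness L = 5.44 + 13.0 + 7.92 = 26.36 m.
Σ(b_i/K_i) = 5.44/4.20 + 13.0/3.41e-06 + 7.92/18.9 = 3.812e+06 d.
K_eq = L / Σ(b_i/K_i) = 26.36 / 3.812e+06 = 6.914e-06 m/day.
Q = K_eq · A · (Δh/L) = 6.914e-06 × 2110 × (13.4/26.36) = 0.007416 m³/day.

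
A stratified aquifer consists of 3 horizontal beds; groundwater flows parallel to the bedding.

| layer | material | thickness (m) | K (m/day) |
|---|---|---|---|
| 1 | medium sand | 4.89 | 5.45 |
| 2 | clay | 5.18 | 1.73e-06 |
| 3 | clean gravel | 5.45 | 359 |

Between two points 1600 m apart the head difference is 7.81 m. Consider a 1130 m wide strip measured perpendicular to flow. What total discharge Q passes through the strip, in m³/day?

Flow is parallel to layering, so each bed carries its own Darcy discharge and the transmissivities add.
Σ(K_i·b_i) = 5.45×4.89 + 1.73e-06×5.18 + 359×5.45 = 1983 m²/day.
Hydraulic gradient i = Δh / L = 7.81 / 1600 = 0.004881.
Q = Σ(K_i·b_i) · W · i = 1983 × 1130 × 0.004881 = 10939 m³/day.

10900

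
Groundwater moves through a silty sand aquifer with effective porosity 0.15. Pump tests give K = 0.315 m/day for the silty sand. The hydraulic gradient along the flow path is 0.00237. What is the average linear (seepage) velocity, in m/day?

0.00498

Hydraulic gradient i = 0.00237.
Darcy flux q = K · i = 0.3150 × 0.002370 = 0.0007466 m/day.
Seepage velocity v = q / n_e = 0.0007466 / 0.15 = 0.004977 m/day.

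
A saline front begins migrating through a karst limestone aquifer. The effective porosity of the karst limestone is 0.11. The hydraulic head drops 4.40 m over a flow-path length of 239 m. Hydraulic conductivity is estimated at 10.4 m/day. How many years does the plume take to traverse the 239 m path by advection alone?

Hydraulic gradient i = Δh / L = 4.40 / 239 = 0.01841.
Darcy flux q = K · i = 10.40 × 0.01841 = 0.1915 m/day.
Seepage velocity v = q / n_e = 0.1915 / 0.11 = 1.741 m/day.
Travel time t = L / v = 239 / 1.741 = 137.3 days = 0.3759 years.

0.376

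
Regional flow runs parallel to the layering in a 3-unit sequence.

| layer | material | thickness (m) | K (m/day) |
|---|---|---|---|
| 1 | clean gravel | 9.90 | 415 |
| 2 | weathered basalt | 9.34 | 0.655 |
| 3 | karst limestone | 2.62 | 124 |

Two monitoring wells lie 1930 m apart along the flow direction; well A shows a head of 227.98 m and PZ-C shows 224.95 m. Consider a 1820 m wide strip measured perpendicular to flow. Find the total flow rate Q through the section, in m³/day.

Flow is parallel to layering, so each bed carries its own Darcy discharge and the transmissivities add.
Σ(K_i·b_i) = 415×9.90 + 0.655×9.34 + 124×2.62 = 4439 m²/day.
Hydraulic gradient i = (227.98 − 224.95) / 1930 = 3.03 / 1930 = 0.001570.
Q = Σ(K_i·b_i) · W · i = 4439 × 1820 × 0.001570 = 12685 m³/day.

12700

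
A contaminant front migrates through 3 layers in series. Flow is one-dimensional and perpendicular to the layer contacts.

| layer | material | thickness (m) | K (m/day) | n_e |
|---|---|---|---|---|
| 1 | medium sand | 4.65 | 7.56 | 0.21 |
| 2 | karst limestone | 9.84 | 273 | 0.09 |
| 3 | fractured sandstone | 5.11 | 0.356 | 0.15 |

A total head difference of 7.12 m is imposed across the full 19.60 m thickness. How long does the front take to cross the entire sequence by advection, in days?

5.54

With flow normal to the layers, continuity requires the same specific discharge q through every layer.
Σ(b_i/K_i) = 4.65/7.56 + 9.84/273 + 5.11/0.356 = 15.01 d.
q = Δh / Σ(b_i/K_i) = 7.12 / 15.01 = 0.4745 m/day.
In each layer the seepage velocity is v_i = q/n_i, so the layer transit time is t_i = b_i·n_i / q:
  layer 1 (medium sand): t_1 = 4.65 × 0.21 / 0.4745 = 2.058 d
  layer 2 (karst limestone): t_2 = 9.84 × 0.09 / 0.4745 = 1.866 d
  layer 3 (fractured sandstone): t_3 = 5.11 × 0.15 / 0.4745 = 1.615 d
Total t = Σ t_i = 5.540 days.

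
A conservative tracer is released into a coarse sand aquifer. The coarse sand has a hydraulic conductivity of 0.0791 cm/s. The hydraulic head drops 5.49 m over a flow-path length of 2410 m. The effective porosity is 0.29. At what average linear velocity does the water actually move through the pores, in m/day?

Convert K: 0.0791 cm/s × 864 = 68.34 m/day.
Hydraulic gradient i = Δh / L = 5.49 / 2410 = 0.002278.
Darcy flux q = K · i = 68.34 × 0.002278 = 0.1557 m/day.
Seepage velocity v = q / n_e = 0.1557 / 0.29 = 0.5368 m/day.

0.537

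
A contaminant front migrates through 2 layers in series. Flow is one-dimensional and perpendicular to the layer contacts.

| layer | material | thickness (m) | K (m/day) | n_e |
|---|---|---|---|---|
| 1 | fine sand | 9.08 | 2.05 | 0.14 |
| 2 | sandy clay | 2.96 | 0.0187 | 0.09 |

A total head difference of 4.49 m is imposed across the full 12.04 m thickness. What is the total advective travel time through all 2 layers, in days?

55.7

With flow normal to the layers, continuity requires the same specific discharge q through every layer.
Σ(b_i/K_i) = 9.08/2.05 + 2.96/0.0187 = 162.7 d.
q = Δh / Σ(b_i/K_i) = 4.49 / 162.7 = 0.02759 m/day.
In each layer the seepage velocity is v_i = q/n_i, so the layer transit time is t_i = b_i·n_i / q:
  layer 1 (fine sand): t_1 = 9.08 × 0.14 / 0.02759 = 46.07 d
  layer 2 (sandy clay): t_2 = 2.96 × 0.09 / 0.02759 = 9.654 d
Total t = Σ t_i = 55.72 days.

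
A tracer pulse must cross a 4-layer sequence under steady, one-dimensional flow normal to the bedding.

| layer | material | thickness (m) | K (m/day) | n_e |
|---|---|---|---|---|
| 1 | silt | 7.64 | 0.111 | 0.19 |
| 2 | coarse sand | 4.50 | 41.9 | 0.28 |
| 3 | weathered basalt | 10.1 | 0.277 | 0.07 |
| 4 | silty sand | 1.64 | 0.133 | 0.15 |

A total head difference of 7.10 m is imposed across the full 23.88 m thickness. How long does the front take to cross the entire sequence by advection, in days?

With flow normal to the layers, continuity requires the same specific discharge q through every layer.
Σ(b_i/K_i) = 7.64/0.111 + 4.50/41.9 + 10.1/0.277 + 1.64/0.133 = 117.7 d.
q = Δh / Σ(b_i/K_i) = 7.10 / 117.7 = 0.06031 m/day.
In each layer the seepage velocity is v_i = q/n_i, so the layer transit time is t_i = b_i·n_i / q:
  layer 1 (silt): t_1 = 7.64 × 0.19 / 0.06031 = 24.07 d
  layer 2 (coarse sand): t_2 = 4.50 × 0.28 / 0.06031 = 20.89 d
  layer 3 (weathered basalt): t_3 = 10.1 × 0.07 / 0.06031 = 11.72 d
  layer 4 (silty sand): t_4 = 1.64 × 0.15 / 0.06031 = 4.079 d
Total t = Σ t_i = 60.76 days.

60.8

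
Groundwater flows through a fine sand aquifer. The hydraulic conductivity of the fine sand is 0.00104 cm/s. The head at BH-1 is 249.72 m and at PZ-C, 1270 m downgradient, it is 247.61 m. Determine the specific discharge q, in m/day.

Convert K: 0.00104 cm/s × 864 = 0.8986 m/day.
Hydraulic gradient i = (249.72 − 247.61) / 1270 = 2.11 / 1270 = 0.001661.
Specific discharge q = K · i = 0.8986 × 0.001661 = 0.001493 m/day.

0.00149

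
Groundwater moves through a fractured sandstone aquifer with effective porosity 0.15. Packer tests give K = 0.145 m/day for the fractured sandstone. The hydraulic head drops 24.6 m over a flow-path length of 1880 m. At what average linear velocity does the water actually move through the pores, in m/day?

Hydraulic gradient i = Δh / L = 24.6 / 1880 = 0.01309.
Darcy flux q = K · i = 0.1450 × 0.01309 = 0.001897 m/day.
Seepage velocity v = q / n_e = 0.001897 / 0.15 = 0.01265 m/day.

0.0126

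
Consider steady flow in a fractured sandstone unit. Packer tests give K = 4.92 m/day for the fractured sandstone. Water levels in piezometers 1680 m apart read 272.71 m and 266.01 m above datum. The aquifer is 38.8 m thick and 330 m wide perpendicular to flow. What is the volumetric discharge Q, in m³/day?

Cross-sectional area A = 330 × 38.8 = 12804 m².
Hydraulic gradient i = (272.71 − 266.01) / 1680 = 6.7 / 1680 = 0.003988.
Darcy's law: Q = K · A · i = 4.920 × 12804 × 0.003988 = 251.2 m³/day.

251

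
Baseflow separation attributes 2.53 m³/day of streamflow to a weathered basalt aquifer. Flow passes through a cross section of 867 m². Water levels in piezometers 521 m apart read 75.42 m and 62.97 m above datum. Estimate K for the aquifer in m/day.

0.122

Hydraulic gradient i = (75.42 − 62.97) / 521 = 12.45 / 521 = 0.02390.
From Q = K·A·i, K = Q / (A·i) = 2.53 / (867.0 × 0.02390) = 0.1221 m/day.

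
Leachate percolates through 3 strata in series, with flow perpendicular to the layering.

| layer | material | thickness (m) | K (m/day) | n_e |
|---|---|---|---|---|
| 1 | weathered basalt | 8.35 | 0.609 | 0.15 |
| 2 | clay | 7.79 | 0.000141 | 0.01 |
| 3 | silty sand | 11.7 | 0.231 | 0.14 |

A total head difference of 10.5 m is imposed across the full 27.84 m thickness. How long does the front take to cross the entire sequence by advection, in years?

42.8

With flow normal to the layers, continuity requires the same specific discharge q through every layer.
Σ(b_i/K_i) = 8.35/0.609 + 7.79/0.000141 + 11.7/0.231 = 55313 d.
q = Δh / Σ(b_i/K_i) = 10.5 / 55313 = 0.0001898 m/day.
In each layer the seepage velocity is v_i = q/n_i, so the layer transit time is t_i = b_i·n_i / q:
  layer 1 (weathered basalt): t_1 = 8.35 × 0.15 / 0.0001898 = 6598 d
  layer 2 (clay): t_2 = 7.79 × 0.01 / 0.0001898 = 410.4 d
  layer 3 (silty sand): t_3 = 11.7 × 0.14 / 0.0001898 = 8629 d
Total t = Σ t_i = 15637 days = 42.81 years.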